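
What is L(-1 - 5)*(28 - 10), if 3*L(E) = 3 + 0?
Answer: 18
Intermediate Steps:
L(E) = 1 (L(E) = (3 + 0)/3 = (⅓)*3 = 1)
L(-1 - 5)*(28 - 10) = 1*(28 - 10) = 1*18 = 18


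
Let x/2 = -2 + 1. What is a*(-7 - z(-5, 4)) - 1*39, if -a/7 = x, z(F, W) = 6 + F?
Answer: -151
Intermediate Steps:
x = -2 (x = 2*(-2 + 1) = 2*(-1) = -2)
a = 14 (a = -7*(-2) = 14)
a*(-7 - z(-5, 4)) - 1*39 = 14*(-7 - (6 - 5)) - 1*39 = 14*(-7 - 1*1) - 39 = 14*(-7 - 1) - 39 = 14*(-8) - 39 = -112 - 39 = -151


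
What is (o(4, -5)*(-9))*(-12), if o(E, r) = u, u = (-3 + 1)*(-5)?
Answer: 1080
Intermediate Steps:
u = 10 (u = -2*(-5) = 10)
o(E, r) = 10
(o(4, -5)*(-9))*(-12) = (10*(-9))*(-12) = -90*(-12) = 1080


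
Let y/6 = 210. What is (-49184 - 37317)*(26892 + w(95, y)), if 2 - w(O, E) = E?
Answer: -2217366634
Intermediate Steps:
y = 1260 (y = 6*210 = 1260)
w(O, E) = 2 - E
(-49184 - 37317)*(26892 + w(95, y)) = (-49184 - 37317)*(26892 + (2 - 1*1260)) = -86501*(26892 + (2 - 1260)) = -86501*(26892 - 1258) = -86501*25634 = -2217366634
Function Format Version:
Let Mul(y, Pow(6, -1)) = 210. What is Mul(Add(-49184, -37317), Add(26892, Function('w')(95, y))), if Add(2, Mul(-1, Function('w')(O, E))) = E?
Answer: -2217366634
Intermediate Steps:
y = 1260 (y = Mul(6, 210) = 1260)
Function('w')(O, E) = Add(2, Mul(-1, E))
Mul(Add(-49184, -37317), Add(26892, Function('w')(95, y))) = Mul(Add(-49184, -37317), Add(26892, Add(2, Mul(-1, 1260)))) = Mul(-86501, Add(26892, Add(2, -1260))) = Mul(-86501, Add(26892, -1258)) = Mul(-86501, 25634) = -2217366634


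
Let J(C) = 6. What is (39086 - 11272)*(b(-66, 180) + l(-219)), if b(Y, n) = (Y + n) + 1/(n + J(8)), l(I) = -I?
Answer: 861385673/93 ≈ 9.2622e+6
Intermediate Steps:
b(Y, n) = Y + n + 1/(6 + n) (b(Y, n) = (Y + n) + 1/(n + 6) = (Y + n) + 1/(6 + n) = Y + n + 1/(6 + n))
(39086 - 11272)*(b(-66, 180) + l(-219)) = (39086 - 11272)*((1 + 180² + 6*(-66) + 6*180 - 66*180)/(6 + 180) - 1*(-219)) = 27814*((1 + 32400 - 396 + 1080 - 11880)/186 + 219) = 27814*((1/186)*21205 + 219) = 27814*(21205/186 + 219) = 27814*(61939/186) = 861385673/93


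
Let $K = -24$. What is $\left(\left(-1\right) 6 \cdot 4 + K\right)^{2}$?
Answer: $2304$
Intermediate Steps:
$\left(\left(-1\right) 6 \cdot 4 + K\right)^{2} = \left(\left(-1\right) 6 \cdot 4 - 24\right)^{2} = \left(\left(-6\right) 4 - 24\right)^{2} = \left(-24 - 24\right)^{2} = \left(-48\right)^{2} = 2304$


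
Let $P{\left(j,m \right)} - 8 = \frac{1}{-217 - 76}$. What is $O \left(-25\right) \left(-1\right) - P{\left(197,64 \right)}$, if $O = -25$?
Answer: $- \frac{185468}{293} \approx -633.0$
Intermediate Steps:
$P{\left(j,m \right)} = \frac{2343}{293}$ ($P{\left(j,m \right)} = 8 + \frac{1}{-217 - 76} = 8 + \frac{1}{-293} = 8 - \frac{1}{293} = \frac{2343}{293}$)
$O \left(-25\right) \left(-1\right) - P{\left(197,64 \right)} = \left(-25\right) \left(-25\right) \left(-1\right) - \frac{2343}{293} = 625 \left(-1\right) - \frac{2343}{293} = -625 - \frac{2343}{293} = - \frac{185468}{293}$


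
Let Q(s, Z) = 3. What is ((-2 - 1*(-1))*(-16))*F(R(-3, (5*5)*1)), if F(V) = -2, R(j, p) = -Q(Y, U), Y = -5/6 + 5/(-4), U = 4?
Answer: -32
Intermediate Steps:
Y = -25/12 (Y = -5*1/6 + 5*(-1/4) = -5/6 - 5/4 = -25/12 ≈ -2.0833)
R(j, p) = -3 (R(j, p) = -1*3 = -3)
((-2 - 1*(-1))*(-16))*F(R(-3, (5*5)*1)) = ((-2 - 1*(-1))*(-16))*(-2) = ((-2 + 1)*(-16))*(-2) = -1*(-16)*(-2) = 16*(-2) = -32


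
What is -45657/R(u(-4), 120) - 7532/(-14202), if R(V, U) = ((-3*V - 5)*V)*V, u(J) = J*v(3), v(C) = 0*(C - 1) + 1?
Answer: -323788565/795312 ≈ -407.12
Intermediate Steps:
v(C) = 1 (v(C) = 0*(-1 + C) + 1 = 0 + 1 = 1)
u(J) = J (u(J) = J*1 = J)
R(V, U) = V²*(-5 - 3*V) (R(V, U) = ((-5 - 3*V)*V)*V = (V*(-5 - 3*V))*V = V²*(-5 - 3*V))
-45657/R(u(-4), 120) - 7532/(-14202) = -45657*1/(16*(-5 - 3*(-4))) - 7532/(-14202) = -45657*1/(16*(-5 + 12)) - 7532*(-1/14202) = -45657/(16*7) + 3766/7101 = -45657/112 + 3766/7101 = -323788565/795312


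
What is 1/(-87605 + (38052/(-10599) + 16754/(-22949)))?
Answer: -81078817/7103260040283 ≈ -1.1414e-5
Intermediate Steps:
1/(-87605 + (38052/(-10599) + 16754/(-22949))) = 1/(-87605 + (38052*(-1/10599) + 16754*(-1/22949))) = 1/(-87605 + (-12684/3533 - 16754/22949)) = 1/(-87605 - 350276998/81078817) = 1/(-7103260040283/81078817) = -81078817/7103260040283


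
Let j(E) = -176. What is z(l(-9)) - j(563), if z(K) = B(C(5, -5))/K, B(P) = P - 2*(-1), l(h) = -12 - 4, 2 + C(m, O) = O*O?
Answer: 2791/16 ≈ 174.44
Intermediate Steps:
C(m, O) = -2 + O² (C(m, O) = -2 + O*O = -2 + O²)
l(h) = -16
B(P) = 2 + P (B(P) = P + 2 = 2 + P)
z(K) = 25/K (z(K) = (2 + (-2 + (-5)²))/K = (2 + (-2 + 25))/K = (2 + 23)/K = 25/K)
z(l(-9)) - j(563) = 25/(-16) - 1*(-176) = 25*(-1/16) + 176 = -25/16 + 176 = 2791/16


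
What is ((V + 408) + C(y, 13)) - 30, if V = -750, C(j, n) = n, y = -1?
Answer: -359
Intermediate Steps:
((V + 408) + C(y, 13)) - 30 = ((-750 + 408) + 13) - 30 = (-342 + 13) - 30 = -329 - 30 = -359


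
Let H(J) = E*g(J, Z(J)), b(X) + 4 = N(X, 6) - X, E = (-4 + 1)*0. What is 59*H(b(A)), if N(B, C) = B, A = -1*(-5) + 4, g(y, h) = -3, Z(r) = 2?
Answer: 0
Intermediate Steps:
E = 0 (E = -3*0 = 0)
A = 9 (A = 5 + 4 = 9)
b(X) = -4 (b(X) = -4 + (X - X) = -4 + 0 = -4)
H(J) = 0 (H(J) = 0*(-3) = 0)
59*H(b(A)) = 59*0 = 0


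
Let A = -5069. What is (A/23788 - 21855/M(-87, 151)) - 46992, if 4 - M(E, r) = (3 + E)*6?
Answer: -35524254710/755269 ≈ -47035.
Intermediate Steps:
M(E, r) = -14 - 6*E (M(E, r) = 4 - (3 + E)*6 = 4 - (18 + 6*E) = 4 + (-18 - 6*E) = -14 - 6*E)
(A/23788 - 21855/M(-87, 151)) - 46992 = (-5069/23788 - 21855/(-14 - 6*(-87))) - 46992 = (-5069*1/23788 - 21855/(-14 + 522)) - 46992 = (-5069/23788 - 21855/508) - 46992 = -32653862/755269 - 46992 = -35524254710/755269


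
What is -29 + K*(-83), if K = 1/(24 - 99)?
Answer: -2092/75 ≈ -27.893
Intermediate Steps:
K = -1/75 (K = 1/(-75) = -1/75 ≈ -0.013333)
-29 + K*(-83) = -29 - 1/75*(-83) = -29 + 83/75 = -2092/75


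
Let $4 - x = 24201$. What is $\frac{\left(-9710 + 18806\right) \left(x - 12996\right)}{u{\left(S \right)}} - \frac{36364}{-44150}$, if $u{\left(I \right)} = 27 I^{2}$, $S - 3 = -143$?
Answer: $- \frac{12430861277}{19470150} \approx -638.46$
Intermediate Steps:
$S = -140$ ($S = 3 - 143 = -140$)
$x = -24197$ ($x = 4 - 24201 = -24197$)
$\frac{\left(-9710 + 18806\right) \left(x - 12996\right)}{u{\left(S \right)}} - \frac{36364}{-44150} = \frac{\left(-9710 + 18806\right) \left(-24197 - 12996\right)}{27 \left(-140\right)^{2}} - \frac{36364}{-44150} = \frac{9096 \left(-37193\right)}{27 \cdot 19600} - - \frac{18182}{22075} = - \frac{338307528}{529200} + \frac{18182}{22075} = \left(-338307528\right) \frac{1}{529200} + \frac{18182}{22075} = - \frac{14096147}{22050} + \frac{18182}{22075} = - \frac{12430861277}{19470150}$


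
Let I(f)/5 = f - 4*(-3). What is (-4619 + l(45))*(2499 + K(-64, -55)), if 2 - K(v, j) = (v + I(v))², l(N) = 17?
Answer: 471589950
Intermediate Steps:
I(f) = 60 + 5*f (I(f) = 5*(f - 4*(-3)) = 5*(f + 12) = 5*(12 + f) = 60 + 5*f)
K(v, j) = 2 - (60 + 6*v)² (K(v, j) = 2 - (v + (60 + 5*v))² = 2 - (60 + 6*v)²)
(-4619 + l(45))*(2499 + K(-64, -55)) = (-4619 + 17)*(2499 + (2 - 36*(10 - 64)²)) = -4602*(2499 + (2 - 36*(-54)²)) = -4602*(2499 + (2 - 36*2916)) = -4602*(2499 + (2 - 104976)) = -4602*(2499 - 104974) = -4602*(-102475) = 471589950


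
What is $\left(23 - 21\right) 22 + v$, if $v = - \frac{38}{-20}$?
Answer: $\frac{459}{10} \approx 45.9$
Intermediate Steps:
$v = \frac{19}{10}$ ($v = \left(-38\right) \left(- \frac{1}{20}\right) = \frac{19}{10} \approx 1.9$)
$\left(23 - 21\right) 22 + v = \left(23 - 21\right) 22 + \frac{19}{10} = 2 \cdot 22 + \frac{19}{10} = 44 + \frac{19}{10} = \frac{459}{10}$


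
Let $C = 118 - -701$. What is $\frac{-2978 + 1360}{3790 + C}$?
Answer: $- \frac{1618}{4609} \approx -0.35105$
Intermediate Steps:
$C = 819$ ($C = 118 + 701 = 819$)
$\frac{-2978 + 1360}{3790 + C} = \frac{-2978 + 1360}{3790 + 819} = - \frac{1618}{4609}$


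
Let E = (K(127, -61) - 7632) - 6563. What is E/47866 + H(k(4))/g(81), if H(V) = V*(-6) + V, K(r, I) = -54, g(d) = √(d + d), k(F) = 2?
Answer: -14249/47866 - 5*√2/9 ≈ -1.0834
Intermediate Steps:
g(d) = √2*√d (g(d) = √(2*d) = √2*√d)
E = -14249 (E = (-54 - 7632) - 6563 = -7686 - 6563 = -14249)
H(V) = -5*V (H(V) = -6*V + V = -5*V)
E/47866 + H(k(4))/g(81) = -14249/47866 + (-5*2)/((√2*√81)) = -14249*1/47866 - 10*√2/18 = -14249/47866 - 10*√2/18 = -14249/47866 - 5*√2/9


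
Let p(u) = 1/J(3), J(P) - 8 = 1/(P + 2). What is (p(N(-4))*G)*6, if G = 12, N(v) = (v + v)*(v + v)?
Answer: 360/41 ≈ 8.7805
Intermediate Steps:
N(v) = 4*v² (N(v) = (2*v)*(2*v) = 4*v²)
J(P) = 8 + 1/(2 + P) (J(P) = 8 + 1/(P + 2) = 8 + 1/(2 + P))
p(u) = 5/41 (p(u) = 1/((17 + 8*3)/(2 + 3)) = 1/((17 + 24)/5) = 1/((⅕)*41) = 1/(41/5) = 5/41)
(p(N(-4))*G)*6 = ((5/41)*12)*6 = (60/41)*6 = 360/41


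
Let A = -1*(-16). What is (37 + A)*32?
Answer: 1696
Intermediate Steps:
A = 16
(37 + A)*32 = (37 + 16)*32 = 53*32 = 1696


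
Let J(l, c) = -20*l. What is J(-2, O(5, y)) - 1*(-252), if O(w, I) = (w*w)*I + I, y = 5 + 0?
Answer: 292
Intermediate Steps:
y = 5
O(w, I) = I + I*w² (O(w, I) = w²*I + I = I*w² + I = I + I*w²)
J(-2, O(5, y)) - 1*(-252) = -20*(-2) - 1*(-252) = 40 + 252 = 292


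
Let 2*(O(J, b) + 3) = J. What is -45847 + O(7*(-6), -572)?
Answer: -45871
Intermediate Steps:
O(J, b) = -3 + J/2
-45847 + O(7*(-6), -572) = -45847 + (-3 + (7*(-6))/2) = -45847 + (-3 + (½)*(-42)) = -45847 + (-3 - 21) = -45847 - 24 = -45871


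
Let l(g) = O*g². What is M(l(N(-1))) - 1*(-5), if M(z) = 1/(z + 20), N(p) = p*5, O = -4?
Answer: 399/80 ≈ 4.9875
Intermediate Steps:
N(p) = 5*p
l(g) = -4*g²
M(z) = 1/(20 + z)
M(l(N(-1))) - 1*(-5) = 1/(20 - 4*(5*(-1))²) - 1*(-5) = 1/(20 - 4*(-5)²) + 5 = 1/(20 - 4*25) + 5 = 1/(20 - 100) + 5 = 1/(-80) + 5 = -1/80 + 5 = 399/80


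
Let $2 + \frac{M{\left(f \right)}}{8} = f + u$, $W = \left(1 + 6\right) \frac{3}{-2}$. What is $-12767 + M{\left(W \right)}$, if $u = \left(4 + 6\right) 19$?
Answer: $-11347$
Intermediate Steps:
$W = - \frac{21}{2}$ ($W = 7 \cdot 3 \left(- \frac{1}{2}\right) = 7 \left(- \frac{3}{2}\right) = - \frac{21}{2} \approx -10.5$)
$u = 190$ ($u = 10 \cdot 19 = 190$)
$M{\left(f \right)} = 1504 + 8 f$ ($M{\left(f \right)} = -16 + 8 \left(f + 190\right) = -16 + 8 \left(190 + f\right) = -16 + \left(1520 + 8 f\right) = 1504 + 8 f$)
$-12767 + M{\left(W \right)} = -12767 + \left(1504 + 8 \left(- \frac{21}{2}\right)\right) = -12767 + \left(1504 - 84\right) = -12767 + 1420 = -11347$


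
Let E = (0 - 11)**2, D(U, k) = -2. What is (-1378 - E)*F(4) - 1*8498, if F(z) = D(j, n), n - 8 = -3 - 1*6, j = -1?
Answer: -5500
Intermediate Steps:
n = -1 (n = 8 + (-3 - 1*6) = 8 + (-3 - 6) = 8 - 9 = -1)
F(z) = -2
E = 121 (E = (-11)**2 = 121)
(-1378 - E)*F(4) - 1*8498 = (-1378 - 1*121)*(-2) - 1*8498 = (-1378 - 121)*(-2) - 8498 = -1499*(-2) - 8498 = 2998 - 8498 = -5500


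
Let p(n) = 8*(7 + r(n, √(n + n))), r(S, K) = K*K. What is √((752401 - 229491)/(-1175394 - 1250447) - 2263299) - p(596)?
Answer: -9592 + I*√13318847208286047329/2425841 ≈ -9592.0 + 1504.4*I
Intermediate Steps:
r(S, K) = K²
p(n) = 56 + 16*n (p(n) = 8*(7 + (√(n + n))²) = 8*(7 + (√(2*n))²) = 8*(7 + (√2*√n)²) = 8*(7 + 2*n) = 56 + 16*n)
√((752401 - 229491)/(-1175394 - 1250447) - 2263299) - p(596) = √((752401 - 229491)/(-1175394 - 1250447) - 2263299) - (56 + 16*596) = √(522910/(-2425841) - 2263299) - (56 + 9536) = √(522910*(-1/2425841) - 2263299) - 1*9592 = √(-522910/2425841 - 2263299) - 9592 = √(-5490404032369/2425841) - 9592 = I*√13318847208286047329/2425841 - 9592 = -9592 + I*√13318847208286047329/2425841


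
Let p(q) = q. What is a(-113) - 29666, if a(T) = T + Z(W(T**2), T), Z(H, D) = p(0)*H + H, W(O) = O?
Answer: -17010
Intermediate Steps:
Z(H, D) = H (Z(H, D) = 0*H + H = 0 + H = H)
a(T) = T + T**2
a(-113) - 29666 = -113*(1 - 113) - 29666 = -113*(-112) - 29666 = 12656 - 29666 = -17010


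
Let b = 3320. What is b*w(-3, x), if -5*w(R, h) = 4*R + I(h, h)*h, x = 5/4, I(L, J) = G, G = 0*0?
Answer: 7968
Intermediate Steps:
G = 0
I(L, J) = 0
x = 5/4 (x = 5*(¼) = 5/4 ≈ 1.2500)
w(R, h) = -4*R/5 (w(R, h) = -(4*R + 0*h)/5 = -(4*R + 0)/5 = -4*R/5)
b*w(-3, x) = 3320*(-⅘*(-3)) = 3320*(12/5) = 7968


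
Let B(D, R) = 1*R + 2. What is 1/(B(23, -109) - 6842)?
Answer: -1/6949 ≈ -0.00014391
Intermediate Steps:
B(D, R) = 2 + R (B(D, R) = R + 2 = 2 + R)
1/(B(23, -109) - 6842) = 1/((2 - 109) - 6842) = 1/(-107 - 6842) = 1/(-6949) = -1/6949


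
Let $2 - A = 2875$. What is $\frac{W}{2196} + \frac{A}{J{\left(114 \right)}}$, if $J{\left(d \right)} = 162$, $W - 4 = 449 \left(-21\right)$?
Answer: $- \frac{435331}{19764} \approx -22.026$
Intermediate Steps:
$A = -2873$ ($A = 2 - 2875 = -2873$)
$W = -9425$ ($W = 4 + 449 \left(-21\right) = 4 - 9429 = -9425$)
$\frac{W}{2196} + \frac{A}{J{\left(114 \right)}} = - \frac{9425}{2196} - \frac{2873}{162} = - \frac{435331}{19764}$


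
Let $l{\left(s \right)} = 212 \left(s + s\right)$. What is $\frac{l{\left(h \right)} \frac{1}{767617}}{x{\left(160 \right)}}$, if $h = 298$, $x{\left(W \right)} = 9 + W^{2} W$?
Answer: $\frac{126352}{3144166140553} \approx 4.0186 \cdot 10^{-8}$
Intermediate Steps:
$x{\left(W \right)} = 9 + W^{3}$
$l{\left(s \right)} = 424 s$ ($l{\left(s \right)} = 212 \cdot 2 s = 424 s$)
$\frac{l{\left(h \right)} \frac{1}{767617}}{x{\left(160 \right)}} = \frac{424 \cdot 298 \cdot \frac{1}{767617}}{9 + 160^{3}} = \frac{126352 \cdot \frac{1}{767617}}{9 + 4096000} = \frac{126352}{767617 \cdot 4096009} = \frac{126352}{767617} \cdot \frac{1}{4096009} = \frac{126352}{3144166140553}$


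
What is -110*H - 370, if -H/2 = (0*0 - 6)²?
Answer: 7550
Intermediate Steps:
H = -72 (H = -2*(0*0 - 6)² = -2*(0 - 6)² = -2*(-6)² = -2*36 = -72)
-110*H - 370 = -110*(-72) - 370 = 7920 - 370 = 7550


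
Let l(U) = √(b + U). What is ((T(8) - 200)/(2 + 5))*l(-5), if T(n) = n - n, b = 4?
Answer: -200*I/7 ≈ -28.571*I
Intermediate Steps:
T(n) = 0
l(U) = √(4 + U)
((T(8) - 200)/(2 + 5))*l(-5) = ((0 - 200)/(2 + 5))*√(4 - 5) = (-200/7)*√(-1) = (-200*⅐)*I = -200*I/7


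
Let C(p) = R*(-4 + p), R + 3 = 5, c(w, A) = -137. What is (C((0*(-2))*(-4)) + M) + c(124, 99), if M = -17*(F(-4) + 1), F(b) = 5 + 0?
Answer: -247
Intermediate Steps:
F(b) = 5
R = 2 (R = -3 + 5 = 2)
M = -102 (M = -17*(5 + 1) = -17*6 = -102)
C(p) = -8 + 2*p (C(p) = 2*(-4 + p) = -8 + 2*p)
(C((0*(-2))*(-4)) + M) + c(124, 99) = ((-8 + 2*((0*(-2))*(-4))) - 102) - 137 = ((-8 + 2*(0*(-4))) - 102) - 137 = ((-8 + 2*0) - 102) - 137 = ((-8 + 0) - 102) - 137 = (-8 - 102) - 137 = -110 - 137 = -247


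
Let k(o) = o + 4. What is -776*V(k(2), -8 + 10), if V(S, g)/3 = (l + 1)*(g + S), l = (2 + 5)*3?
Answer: -409728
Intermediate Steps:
k(o) = 4 + o
l = 21 (l = 7*3 = 21)
V(S, g) = 66*S + 66*g (V(S, g) = 3*((21 + 1)*(g + S)) = 3*(22*(S + g)) = 3*(22*S + 22*g) = 66*S + 66*g)
-776*V(k(2), -8 + 10) = -776*(66*(4 + 2) + 66*(-8 + 10)) = -776*(66*6 + 66*2) = -776*(396 + 132) = -776*528 = -409728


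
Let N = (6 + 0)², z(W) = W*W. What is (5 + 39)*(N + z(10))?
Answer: 5984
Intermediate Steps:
z(W) = W²
N = 36 (N = 6² = 36)
(5 + 39)*(N + z(10)) = (5 + 39)*(36 + 10²) = 44*(36 + 100) = 44*136 = 5984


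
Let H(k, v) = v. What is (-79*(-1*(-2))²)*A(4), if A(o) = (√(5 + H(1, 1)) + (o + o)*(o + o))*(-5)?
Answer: 101120 + 1580*√6 ≈ 1.0499e+5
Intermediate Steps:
A(o) = -20*o² - 5*√6 (A(o) = (√(5 + 1) + (o + o)*(o + o))*(-5) = (√6 + (2*o)*(2*o))*(-5) = (√6 + 4*o²)*(-5) = -20*o² - 5*√6)
(-79*(-1*(-2))²)*A(4) = (-79*(-1*(-2))²)*(-20*4² - 5*√6) = (-79*2²)*(-20*16 - 5*√6) = (-79*4)*(-320 - 5*√6) = -316*(-320 - 5*√6) = 101120 + 1580*√6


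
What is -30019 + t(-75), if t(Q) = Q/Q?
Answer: -30018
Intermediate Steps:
t(Q) = 1
-30019 + t(-75) = -30019 + 1 = -30018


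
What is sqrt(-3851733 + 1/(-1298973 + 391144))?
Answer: I*sqrt(3174419206982544482)/907829 ≈ 1962.6*I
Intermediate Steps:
sqrt(-3851733 + 1/(-1298973 + 391144)) = sqrt(-3851733 + 1/(-907829)) = sqrt(-3851733 - 1/907829) = sqrt(-3496714917658/907829) = I*sqrt(3174419206982544482)/907829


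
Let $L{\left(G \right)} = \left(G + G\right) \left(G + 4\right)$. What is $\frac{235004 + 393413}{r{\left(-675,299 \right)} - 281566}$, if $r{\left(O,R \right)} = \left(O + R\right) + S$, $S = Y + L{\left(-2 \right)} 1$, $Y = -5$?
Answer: $- \frac{628417}{281955} \approx -2.2288$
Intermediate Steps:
$L{\left(G \right)} = 2 G \left(4 + G\right)$
$S = -13$ ($S = -5 + 2 \left(-2\right) \left(4 - 2\right) 1 = -5 + 2 \left(-2\right) 2 \cdot 1 = -5 - 8 = -13$)
$r{\left(O,R \right)} = -13 + O + R$ ($r{\left(O,R \right)} = \left(O + R\right) - 13 = -13 + O + R$)
$\frac{235004 + 393413}{r{\left(-675,299 \right)} - 281566} = \frac{235004 + 393413}{\left(-13 - 675 + 299\right) - 281566} = \frac{628417}{-389 - 281566} = \frac{628417}{-281955} = 628417 \left(- \frac{1}{281955}\right) = - \frac{628417}{281955}$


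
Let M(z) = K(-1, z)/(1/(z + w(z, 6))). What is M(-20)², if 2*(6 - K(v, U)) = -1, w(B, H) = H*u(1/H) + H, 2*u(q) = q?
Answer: 123201/16 ≈ 7700.1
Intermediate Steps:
u(q) = q/2
w(B, H) = ½ + H (w(B, H) = H*(1/(2*H)) + H = ½ + H)
K(v, U) = 13/2 (K(v, U) = 6 - ½*(-1) = 6 + ½ = 13/2)
M(z) = 169/4 + 13*z/2 (M(z) = 13/(2*(1/(z + (½ + 6)))) = 13/(2*(1/(z + 13/2))) = 13/(2*(1/(13/2 + z))) = 13*(13/2 + z)/2 = 169/4 + 13*z/2)
M(-20)² = (169/4 + (13/2)*(-20))² = (169/4 - 130)² = (-351/4)² = 123201/16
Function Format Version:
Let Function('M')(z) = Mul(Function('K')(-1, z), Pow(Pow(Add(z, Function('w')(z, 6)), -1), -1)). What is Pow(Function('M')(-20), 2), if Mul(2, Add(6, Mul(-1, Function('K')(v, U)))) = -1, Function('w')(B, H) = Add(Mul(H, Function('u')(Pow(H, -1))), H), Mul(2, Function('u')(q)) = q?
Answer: Rational(123201, 16) ≈ 7700.1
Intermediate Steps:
Function('u')(q) = Mul(Rational(1, 2), q)
Function('w')(B, H) = Add(Rational(1, 2), H) (Function('w')(B, H) = Add(Mul(H, Mul(Rational(1, 2), Pow(H, -1))), H) = Add(Rational(1, 2), H))
Function('K')(v, U) = Rational(13, 2) (Function('K')(v, U) = Add(6, Mul(Rational(-1, 2), -1)) = Add(6, Rational(1, 2)) = Rational(13, 2))
Function('M')(z) = Add(Rational(169, 4), Mul(Rational(13, 2), z)) (Function('M')(z) = Mul(Rational(13, 2), Pow(Pow(Add(z, Add(Rational(1, 2), 6)), -1), -1)) = Mul(Rational(13, 2), Pow(Pow(Add(z, Rational(13, 2)), -1), -1)) = Mul(Rational(13, 2), Pow(Pow(Add(Rational(13, 2), z), -1), -1)) = Mul(Rational(13, 2), Add(Rational(13, 2), z)) = Add(Rational(169, 4), Mul(Rational(13, 2), z)))
Pow(Function('M')(-20), 2) = Pow(Add(Rational(169, 4), Mul(Rational(13, 2), -20)), 2) = Pow(Add(Rational(169, 4), -130), 2) = Pow(Rational(-351, 4), 2) = Rational(123201, 16)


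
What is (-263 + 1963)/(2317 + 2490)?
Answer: 1700/4807 ≈ 0.35365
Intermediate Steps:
(-263 + 1963)/(2317 + 2490) = 1700/4807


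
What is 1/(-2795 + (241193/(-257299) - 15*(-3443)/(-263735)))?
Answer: -13571750353/37948422085177 ≈ -0.00035764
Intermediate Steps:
1/(-2795 + (241193/(-257299) - 15*(-3443)/(-263735))) = 1/(-2795 + (241193*(-1/257299) + 51645*(-1/263735))) = 1/(-2795 + (-241193/257299 - 10329/52747)) = 1/(-2795 - 15379848542/13571750353) = 1/(-37948422085177/13571750353) = -13571750353/37948422085177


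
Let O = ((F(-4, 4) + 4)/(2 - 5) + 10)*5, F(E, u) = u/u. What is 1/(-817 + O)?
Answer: -3/2326 ≈ -0.0012898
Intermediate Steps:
F(E, u) = 1
O = 125/3 (O = ((1 + 4)/(2 - 5) + 10)*5 = (5/(-3) + 10)*5 = (5*(-⅓) + 10)*5 = (-5/3 + 10)*5 = (25/3)*5 = 125/3 ≈ 41.667)
1/(-817 + O) = 1/(-817 + 125/3) = 1/(-2326/3) = -3/2326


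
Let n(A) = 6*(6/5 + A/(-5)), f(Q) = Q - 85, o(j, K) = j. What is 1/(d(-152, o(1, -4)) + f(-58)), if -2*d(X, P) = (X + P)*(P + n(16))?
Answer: -2/1947 ≈ -0.0010272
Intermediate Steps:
f(Q) = -85 + Q
n(A) = 36/5 - 6*A/5 (n(A) = 6*(6*(⅕) + A*(-⅕)) = 6*(6/5 - A/5) = 36/5 - 6*A/5)
d(X, P) = -(-12 + P)*(P + X)/2 (d(X, P) = -(X + P)*(P + (36/5 - 6/5*16))/2 = -(P + X)*(P + (36/5 - 96/5))/2 = -(P + X)*(P - 12)/2 = -(P + X)*(-12 + P)/2 = -(-12 + P)*(P + X)/2)
1/(d(-152, o(1, -4)) + f(-58)) = 1/((6*1 + 6*(-152) - ½*1² - ½*1*(-152)) + (-85 - 58)) = 1/((6 - 912 - ½*1 + 76) - 143) = 1/((6 - 912 - ½ + 76) - 143) = 1/(-1661/2 - 143) = 1/(-1947/2) = -2/1947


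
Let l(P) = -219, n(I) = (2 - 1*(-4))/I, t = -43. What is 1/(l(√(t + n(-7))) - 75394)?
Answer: -1/75613 ≈ -1.3225e-5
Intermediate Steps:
n(I) = 6/I (n(I) = (2 + 4)/I = 6/I)
1/(l(√(t + n(-7))) - 75394) = 1/(-219 - 75394) = 1/(-75613) = -1/75613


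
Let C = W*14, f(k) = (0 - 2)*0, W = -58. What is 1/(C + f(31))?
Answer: -1/812 ≈ -0.0012315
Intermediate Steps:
f(k) = 0 (f(k) = -2*0 = 0)
C = -812 (C = -58*14 = -812)
1/(C + f(31)) = 1/(-812 + 0) = 1/(-812) = -1/812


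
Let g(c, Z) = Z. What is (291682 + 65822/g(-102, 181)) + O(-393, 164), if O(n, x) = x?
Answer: 52889948/181 ≈ 2.9221e+5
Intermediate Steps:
(291682 + 65822/g(-102, 181)) + O(-393, 164) = (291682 + 65822/181) + 164 = 52860264/181 + 164 = 52889948/181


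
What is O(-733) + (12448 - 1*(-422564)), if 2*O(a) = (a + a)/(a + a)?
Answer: 870025/2 ≈ 4.3501e+5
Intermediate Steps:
O(a) = ½ (O(a) = ((a + a)/(a + a))/2 = ((2*a)/((2*a)))/2 = ((2*a)*(1/(2*a)))/2 = (½)*1 = ½)
O(-733) + (12448 - 1*(-422564)) = ½ + (12448 - 1*(-422564)) = ½ + (12448 + 422564) = ½ + 435012 = 870025/2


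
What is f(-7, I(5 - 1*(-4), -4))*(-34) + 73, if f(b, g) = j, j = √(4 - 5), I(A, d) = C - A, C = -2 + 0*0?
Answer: 73 - 34*I ≈ 73.0 - 34.0*I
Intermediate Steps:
C = -2 (C = -2 + 0 = -2)
I(A, d) = -2 - A
j = I (j = √(-1) = I ≈ 1.0*I)
f(b, g) = I
f(-7, I(5 - 1*(-4), -4))*(-34) + 73 = I*(-34) + 73 = -34*I + 73 = 73 - 34*I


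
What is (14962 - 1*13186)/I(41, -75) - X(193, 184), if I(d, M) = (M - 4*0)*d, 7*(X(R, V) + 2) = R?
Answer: -187619/7175 ≈ -26.149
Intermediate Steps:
X(R, V) = -2 + R/7
I(d, M) = M*d (I(d, M) = (M + 0)*d = M*d)
(14962 - 1*13186)/I(41, -75) - X(193, 184) = (14962 - 1*13186)/((-75*41)) - (-2 + (⅐)*193) = (14962 - 13186)/(-3075) - (-2 + 193/7) = 1776*(-1/3075) - 1*179/7 = -592/1025 - 179/7 = -187619/7175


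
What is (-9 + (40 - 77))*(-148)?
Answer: 6808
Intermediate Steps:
(-9 + (40 - 77))*(-148) = (-9 - 37)*(-148) = -46*(-148) = 6808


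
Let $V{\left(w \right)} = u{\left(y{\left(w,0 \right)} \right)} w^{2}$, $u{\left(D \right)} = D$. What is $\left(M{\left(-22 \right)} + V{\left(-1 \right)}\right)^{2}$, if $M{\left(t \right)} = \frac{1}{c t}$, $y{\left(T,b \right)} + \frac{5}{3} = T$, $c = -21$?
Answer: $\frac{1515361}{213444} \approx 7.0996$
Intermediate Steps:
$y{\left(T,b \right)} = - \frac{5}{3} + T$
$M{\left(t \right)} = - \frac{1}{21 t}$ ($M{\left(t \right)} = \frac{1}{\left(-21\right) t} = - \frac{1}{21 t}$)
$V{\left(w \right)} = w^{2} \left(- \frac{5}{3} + w\right)$ ($V{\left(w \right)} = \left(- \frac{5}{3} + w\right) w^{2} = w^{2} \left(- \frac{5}{3} + w\right)$)
$\left(M{\left(-22 \right)} + V{\left(-1 \right)}\right)^{2} = \left(- \frac{1}{21 \left(-22\right)} + \left(-1\right)^{2} \left(- \frac{5}{3} - 1\right)\right)^{2} = \left(\left(- \frac{1}{21}\right) \left(- \frac{1}{22}\right) + 1 \left(- \frac{8}{3}\right)\right)^{2} = \left(\frac{1}{462} - \frac{8}{3}\right)^{2} = \left(- \frac{1231}{462}\right)^{2} = \frac{1515361}{213444}$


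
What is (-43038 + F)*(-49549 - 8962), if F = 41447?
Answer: 93091001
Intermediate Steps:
(-43038 + F)*(-49549 - 8962) = (-43038 + 41447)*(-49549 - 8962) = -1591*(-58511) = 93091001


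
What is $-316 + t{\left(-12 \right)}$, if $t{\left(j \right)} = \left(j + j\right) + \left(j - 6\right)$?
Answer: $-358$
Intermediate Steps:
$t{\left(j \right)} = -6 + 3 j$ ($t{\left(j \right)} = 2 j + \left(-6 + j\right) = -6 + 3 j$)
$-316 + t{\left(-12 \right)} = -316 + \left(-6 + 3 \left(-12\right)\right) = -316 - 42 = -358$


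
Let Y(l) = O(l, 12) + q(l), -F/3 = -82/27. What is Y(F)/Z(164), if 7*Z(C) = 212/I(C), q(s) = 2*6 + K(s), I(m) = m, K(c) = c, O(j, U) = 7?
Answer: 72611/477 ≈ 152.22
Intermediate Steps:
F = 82/9 (F = -(-246)/27 = -3*(-82/27) = 82/9 ≈ 9.1111)
q(s) = 12 + s (q(s) = 2*6 + s = 12 + s)
Z(C) = 212/(7*C) (Z(C) = (212/C)/7 = 212/(7*C))
Y(l) = 19 + l (Y(l) = 7 + (12 + l) = 19 + l)
Y(F)/Z(164) = (19 + 82/9)/(((212/7)/164)) = 253/(9*(((212/7)*(1/164)))) = 253/(9*(53/287)) = (253/9)*(287/53) = 72611/477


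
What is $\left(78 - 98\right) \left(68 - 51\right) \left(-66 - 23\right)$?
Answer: $30260$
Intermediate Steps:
$\left(78 - 98\right) \left(68 - 51\right) \left(-66 - 23\right) = - 20 \cdot 17 \left(-89\right) = \left(-20\right) \left(-1513\right) = 30260$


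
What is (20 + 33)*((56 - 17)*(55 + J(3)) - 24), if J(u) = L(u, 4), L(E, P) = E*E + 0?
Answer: 131016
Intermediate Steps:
L(E, P) = E² (L(E, P) = E² + 0 = E²)
J(u) = u²
(20 + 33)*((56 - 17)*(55 + J(3)) - 24) = (20 + 33)*((56 - 17)*(55 + 3²) - 24) = 53*(39*(55 + 9) - 24) = 53*(39*64 - 24) = 53*(2496 - 24) = 53*2472 = 131016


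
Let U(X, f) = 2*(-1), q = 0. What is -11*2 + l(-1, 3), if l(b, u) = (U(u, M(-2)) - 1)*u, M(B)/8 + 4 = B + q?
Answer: -31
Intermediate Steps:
M(B) = -32 + 8*B (M(B) = -32 + 8*(B + 0) = -32 + 8*B)
U(X, f) = -2
l(b, u) = -3*u (l(b, u) = (-2 - 1)*u = -3*u)
-11*2 + l(-1, 3) = -11*2 - 3*3 = -22 - 9 = -31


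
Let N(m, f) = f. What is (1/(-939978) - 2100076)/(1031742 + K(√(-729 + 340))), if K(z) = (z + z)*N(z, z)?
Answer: -1974025238329/969083478792 ≈ -2.0370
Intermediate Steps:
K(z) = 2*z² (K(z) = (z + z)*z = (2*z)*z = 2*z²)
(1/(-939978) - 2100076)/(1031742 + K(√(-729 + 340))) = (1/(-939978) - 2100076)/(1031742 + 2*(√(-729 + 340))²) = (-1/939978 - 2100076)/(1031742 + 2*(√(-389))²) = -1974025238329/(939978*(1031742 + 2*(I*√389)²)) = -1974025238329/(939978*(1031742 + 2*(-389))) = -1974025238329/(939978*(1031742 - 778)) = -1974025238329/939978/1030964 = -1974025238329/939978*1/1030964 = -1974025238329/969083478792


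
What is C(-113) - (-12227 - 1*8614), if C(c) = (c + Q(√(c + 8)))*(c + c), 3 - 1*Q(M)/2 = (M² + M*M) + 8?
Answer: -46281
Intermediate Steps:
Q(M) = -10 - 4*M² (Q(M) = 6 - 2*((M² + M*M) + 8) = 6 - 2*((M² + M²) + 8) = 6 - 2*(2*M² + 8) = 6 - 2*(8 + 2*M²) = 6 + (-16 - 4*M²) = -10 - 4*M²)
C(c) = 2*c*(-42 - 3*c) (C(c) = (c + (-10 - (32 + 4*c)))*(c + c) = (c + (-10 - (32 + 4*c)))*(2*c) = (c + (-10 - 4*(8 + c)))*(2*c) = (c + (-10 + (-32 - 4*c)))*(2*c) = (c + (-42 - 4*c))*(2*c) = (-42 - 3*c)*(2*c) = 2*c*(-42 - 3*c))
C(-113) - (-12227 - 1*8614) = -6*(-113)*(14 - 113) - (-12227 - 1*8614) = -6*(-113)*(-99) - (-12227 - 8614) = -67122 - 1*(-20841) = -67122 + 20841 = -46281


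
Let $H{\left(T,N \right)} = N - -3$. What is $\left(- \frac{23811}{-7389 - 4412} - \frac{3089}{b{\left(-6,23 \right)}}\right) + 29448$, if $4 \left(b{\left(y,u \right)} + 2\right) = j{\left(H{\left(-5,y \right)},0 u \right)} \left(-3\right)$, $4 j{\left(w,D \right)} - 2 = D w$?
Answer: $\frac{6894879833}{224219} \approx 30751.0$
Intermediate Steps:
$H{\left(T,N \right)} = 3 + N$ ($H{\left(T,N \right)} = N + 3 = 3 + N$)
$j{\left(w,D \right)} = \frac{1}{2} + \frac{D w}{4}$
$b{\left(y,u \right)} = - \frac{19}{8}$ ($b{\left(y,u \right)} = -2 + \frac{\left(\frac{1}{2} + \frac{0 u \left(3 + y\right)}{4}\right) \left(-3\right)}{4} = -2 + \frac{\left(\frac{1}{2} + \frac{1}{4} \cdot 0 \left(3 + y\right)\right) \left(-3\right)}{4} = -2 + \frac{\left(\frac{1}{2} + 0\right) \left(-3\right)}{4} = -2 + \frac{\frac{1}{2} \left(-3\right)}{4} = -2 + \frac{1}{4} \left(- \frac{3}{2}\right) = -2 - \frac{3}{8} = - \frac{19}{8}$)
$\left(- \frac{23811}{-7389 - 4412} - \frac{3089}{b{\left(-6,23 \right)}}\right) + 29448 = \left(- \frac{23811}{-7389 - 4412} - \frac{3089}{- \frac{19}{8}}\right) + 29448 = \left(- \frac{23811}{-7389 - 4412} - - \frac{24712}{19}\right) + 29448 = \left(- \frac{23811}{-11801} + \frac{24712}{19}\right) + 29448 = \left(\left(-23811\right) \left(- \frac{1}{11801}\right) + \frac{24712}{19}\right) + 29448 = \left(\frac{23811}{11801} + \frac{24712}{19}\right) + 29448 = \frac{292078721}{224219} + 29448 = \frac{6894879833}{224219}$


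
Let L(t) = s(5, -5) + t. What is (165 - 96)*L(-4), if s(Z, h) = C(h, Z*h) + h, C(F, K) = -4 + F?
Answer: -1242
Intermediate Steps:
s(Z, h) = -4 + 2*h (s(Z, h) = (-4 + h) + h = -4 + 2*h)
L(t) = -14 + t (L(t) = (-4 + 2*(-5)) + t = (-4 - 10) + t = -14 + t)
(165 - 96)*L(-4) = (165 - 96)*(-14 - 4) = 69*(-18) = -1242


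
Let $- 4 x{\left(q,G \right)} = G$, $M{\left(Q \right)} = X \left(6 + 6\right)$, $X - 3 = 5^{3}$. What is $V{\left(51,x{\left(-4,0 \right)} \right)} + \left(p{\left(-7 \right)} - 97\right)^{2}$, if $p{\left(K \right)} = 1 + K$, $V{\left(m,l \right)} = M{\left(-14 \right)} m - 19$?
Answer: $88926$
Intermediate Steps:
$X = 128$ ($X = 3 + 5^{3} = 3 + 125 = 128$)
$M{\left(Q \right)} = 1536$ ($M{\left(Q \right)} = 128 \left(6 + 6\right) = 128 \cdot 12 = 1536$)
$x{\left(q,G \right)} = - \frac{G}{4}$
$V{\left(m,l \right)} = -19 + 1536 m$ ($V{\left(m,l \right)} = 1536 m - 19 = -19 + 1536 m$)
$V{\left(51,x{\left(-4,0 \right)} \right)} + \left(p{\left(-7 \right)} - 97\right)^{2} = \left(-19 + 1536 \cdot 51\right) + \left(\left(1 - 7\right) - 97\right)^{2} = \left(-19 + 78336\right) + \left(-6 - 97\right)^{2} = 78317 + \left(-103\right)^{2} = 78317 + 10609 = 88926$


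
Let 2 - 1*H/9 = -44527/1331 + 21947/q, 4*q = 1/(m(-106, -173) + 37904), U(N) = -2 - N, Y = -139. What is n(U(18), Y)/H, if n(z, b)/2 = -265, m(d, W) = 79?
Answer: 141086/7988679067923 ≈ 1.7661e-8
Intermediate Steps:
q = 1/151932 (q = 1/(4*(79 + 37904)) = (1/4)/37983 = (1/4)*(1/37983) = 1/151932 ≈ 6.5819e-6)
H = -39943395339615/1331 (H = 18 - 9*(-44527/1331 + 21947/(1/151932)) = 18 - 9*(-44527*1/1331 + 21947*151932) = 18 - 9*(-44527/1331 + 3334451604) = 18 - 9*4438155040397/1331 = 18 - 39943395363573/1331 = -39943395339615/1331 ≈ -3.0010e+10)
n(z, b) = -530 (n(z, b) = 2*(-265) = -530)
n(U(18), Y)/H = -530/(-39943395339615/1331) = -530*(-1331/39943395339615) = 141086/7988679067923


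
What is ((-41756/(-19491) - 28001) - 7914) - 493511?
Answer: -141356170/267 ≈ -5.2942e+5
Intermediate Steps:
((-41756/(-19491) - 28001) - 7914) - 493511 = ((-41756*(-1/19491) - 28001) - 7914) - 493511 = ((572/267 - 28001) - 7914) - 493511 = (-7475695/267 - 7914) - 493511 = -9588733/267 - 493511 = -141356170/267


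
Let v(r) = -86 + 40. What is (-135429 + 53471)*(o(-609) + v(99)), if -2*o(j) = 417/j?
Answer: 759627723/203 ≈ 3.7420e+6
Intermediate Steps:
v(r) = -46
o(j) = -417/(2*j)
(-135429 + 53471)*(o(-609) + v(99)) = (-135429 + 53471)*(-417/2/(-609) - 46) = -81958*(-417/2*(-1/609) - 46) = -81958*(139/406 - 46) = -81958*(-18537/406) = 759627723/203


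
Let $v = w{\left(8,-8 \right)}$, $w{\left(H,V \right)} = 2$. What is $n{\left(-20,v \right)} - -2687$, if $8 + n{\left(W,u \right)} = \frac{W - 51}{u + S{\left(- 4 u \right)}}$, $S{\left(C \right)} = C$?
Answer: $\frac{16145}{6} \approx 2690.8$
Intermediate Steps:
$v = 2$
$n{\left(W,u \right)} = -8 - \frac{-51 + W}{3 u}$ ($n{\left(W,u \right)} = -8 + \frac{W - 51}{u - 4 u} = -8 + \frac{-51 + W}{\left(-3\right) u} = -8 + \left(-51 + W\right) \left(- \frac{1}{3 u}\right) = -8 - \frac{-51 + W}{3 u}$)
$n{\left(-20,v \right)} - -2687 = \frac{51 - -20 - 48}{3 \cdot 2} - -2687 = \frac{1}{3} \cdot \frac{1}{2} \left(51 + 20 - 48\right) + 2687 = \frac{1}{3} \cdot \frac{1}{2} \cdot 23 + 2687 = \frac{23}{6} + 2687 = \frac{16145}{6}$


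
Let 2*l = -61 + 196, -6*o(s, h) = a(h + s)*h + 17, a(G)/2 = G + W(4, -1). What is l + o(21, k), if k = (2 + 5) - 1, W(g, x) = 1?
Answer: 26/3 ≈ 8.6667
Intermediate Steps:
a(G) = 2 + 2*G (a(G) = 2*(G + 1) = 2*(1 + G) = 2 + 2*G)
k = 6 (k = 7 - 1 = 6)
o(s, h) = -17/6 - h*(2 + 2*h + 2*s)/6 (o(s, h) = -((2 + 2*(h + s))*h + 17)/6 = -((2 + (2*h + 2*s))*h + 17)/6 = -((2 + 2*h + 2*s)*h + 17)/6 = -(h*(2 + 2*h + 2*s) + 17)/6 = -(17 + h*(2 + 2*h + 2*s))/6 = -17/6 - h*(2 + 2*h + 2*s)/6)
l = 135/2 (l = (-61 + 196)/2 = (1/2)*135 = 135/2 ≈ 67.500)
l + o(21, k) = 135/2 + (-17/6 - 1/3*6*(1 + 6 + 21)) = 135/2 + (-17/6 - 1/3*6*28) = 135/2 + (-17/6 - 56) = 135/2 - 353/6 = 26/3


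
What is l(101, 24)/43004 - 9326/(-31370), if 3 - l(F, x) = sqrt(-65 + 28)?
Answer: 200574707/674517740 - I*sqrt(37)/43004 ≈ 0.29736 - 0.00014145*I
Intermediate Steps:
l(F, x) = 3 - I*sqrt(37) (l(F, x) = 3 - sqrt(-65 + 28) = 3 - sqrt(-37) = 3 - I*sqrt(37))
l(101, 24)/43004 - 9326/(-31370) = (3 - I*sqrt(37))/43004 - 9326/(-31370) = (3 - I*sqrt(37))*(1/43004) - 9326*(-1/31370) = (3/43004 - I*sqrt(37)/43004) + 4663/15685 = 200574707/674517740 - I*sqrt(37)/43004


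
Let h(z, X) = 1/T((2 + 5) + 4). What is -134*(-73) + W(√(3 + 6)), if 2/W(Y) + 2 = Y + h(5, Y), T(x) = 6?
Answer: 68486/7 ≈ 9783.7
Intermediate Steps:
h(z, X) = ⅙ (h(z, X) = 1/6 = ⅙)
W(Y) = 2/(-11/6 + Y) (W(Y) = 2/(-2 + (Y + ⅙)) = 2/(-2 + (⅙ + Y)) = 2/(-11/6 + Y))
-134*(-73) + W(√(3 + 6)) = -134*(-73) + 12/(-11 + 6*√(3 + 6)) = 9782 + 12/(-11 + 6*√9) = 9782 + 12/(-11 + 6*3) = 9782 + 12/(-11 + 18) = 9782 + 12/7 = 68486/7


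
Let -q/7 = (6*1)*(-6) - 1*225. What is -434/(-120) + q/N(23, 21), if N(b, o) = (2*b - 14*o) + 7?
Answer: -57323/14460 ≈ -3.9642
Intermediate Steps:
q = 1827 (q = -7*((6*1)*(-6) - 1*225) = -7*(6*(-6) - 225) = -7*(-36 - 225) = -7*(-261) = 1827)
N(b, o) = 7 - 14*o + 2*b (N(b, o) = (-14*o + 2*b) + 7 = 7 - 14*o + 2*b)
-434/(-120) + q/N(23, 21) = -434/(-120) + 1827/(7 - 14*21 + 2*23) = -434*(-1/120) + 1827/(7 - 294 + 46) = 217/60 + 1827/(-241) = 217/60 + 1827*(-1/241) = 217/60 - 1827/241 = -57323/14460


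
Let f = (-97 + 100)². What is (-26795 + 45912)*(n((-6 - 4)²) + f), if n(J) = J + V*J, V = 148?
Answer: 285015353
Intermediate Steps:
f = 9 (f = 3² = 9)
n(J) = 149*J (n(J) = J + 148*J = 149*J)
(-26795 + 45912)*(n((-6 - 4)²) + f) = (-26795 + 45912)*(149*(-6 - 4)² + 9) = 19117*(149*(-10)² + 9) = 19117*(149*100 + 9) = 19117*(14900 + 9) = 19117*14909 = 285015353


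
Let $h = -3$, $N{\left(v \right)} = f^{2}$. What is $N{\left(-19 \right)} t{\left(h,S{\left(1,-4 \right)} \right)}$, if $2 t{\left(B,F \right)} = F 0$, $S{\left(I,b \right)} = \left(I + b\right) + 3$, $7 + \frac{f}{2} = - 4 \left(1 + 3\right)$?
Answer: $0$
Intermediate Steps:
$f = -46$ ($f = -14 + 2 \left(- 4 \left(1 + 3\right)\right) = -14 + 2 \left(\left(-4\right) 4\right) = -14 + 2 \left(-16\right) = -14 - 32 = -46$)
$S{\left(I,b \right)} = 3 + I + b$
$N{\left(v \right)} = 2116$ ($N{\left(v \right)} = \left(-46\right)^{2} = 2116$)
$t{\left(B,F \right)} = 0$ ($t{\left(B,F \right)} = \frac{F 0}{2} = \frac{1}{2} \cdot 0 = 0$)
$N{\left(-19 \right)} t{\left(h,S{\left(1,-4 \right)} \right)} = 2116 \cdot 0 = 0$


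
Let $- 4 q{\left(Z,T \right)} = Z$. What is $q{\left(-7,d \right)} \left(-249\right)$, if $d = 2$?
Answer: $- \frac{1743}{4} \approx -435.75$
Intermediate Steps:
$q{\left(Z,T \right)} = - \frac{Z}{4}$
$q{\left(-7,d \right)} \left(-249\right) = \left(- \frac{1}{4}\right) \left(-7\right) \left(-249\right) = \frac{7}{4} \left(-249\right) = - \frac{1743}{4}$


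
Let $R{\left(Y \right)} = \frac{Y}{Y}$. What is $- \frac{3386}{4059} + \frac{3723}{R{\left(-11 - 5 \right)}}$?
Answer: $\frac{15108271}{4059} \approx 3722.2$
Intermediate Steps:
$R{\left(Y \right)} = 1$
$- \frac{3386}{4059} + \frac{3723}{R{\left(-11 - 5 \right)}} = - \frac{3386}{4059} + \frac{3723}{1} = \left(-3386\right) \frac{1}{4059} + 3723 \cdot 1 = - \frac{3386}{4059} + 3723 = \frac{15108271}{4059}$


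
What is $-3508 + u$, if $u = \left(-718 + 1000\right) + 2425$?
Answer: $-801$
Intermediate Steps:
$u = 2707$ ($u = 282 + 2425 = 2707$)
$-3508 + u = -3508 + 2707 = -801$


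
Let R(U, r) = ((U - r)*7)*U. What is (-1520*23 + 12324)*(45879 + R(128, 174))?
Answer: -105551668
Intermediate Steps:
R(U, r) = U*(-7*r + 7*U) (R(U, r) = (-7*r + 7*U)*U = U*(-7*r + 7*U))
(-1520*23 + 12324)*(45879 + R(128, 174)) = (-1520*23 + 12324)*(45879 + 7*128*(128 - 1*174)) = (-34960 + 12324)*(45879 + 7*128*(128 - 174)) = -22636*(45879 + 7*128*(-46)) = -22636*(45879 - 41216) = -22636*4663 = -105551668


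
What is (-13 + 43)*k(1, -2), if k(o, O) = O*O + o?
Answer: 150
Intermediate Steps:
k(o, O) = o + O² (k(o, O) = O² + o = o + O²)
(-13 + 43)*k(1, -2) = (-13 + 43)*(1 + (-2)²) = 30*(1 + 4) = 30*5 = 150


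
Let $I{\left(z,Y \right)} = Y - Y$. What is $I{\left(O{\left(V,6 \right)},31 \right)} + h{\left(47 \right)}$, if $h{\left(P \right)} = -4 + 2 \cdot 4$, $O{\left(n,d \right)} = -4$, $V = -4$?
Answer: $4$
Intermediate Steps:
$I{\left(z,Y \right)} = 0$
$h{\left(P \right)} = 4$ ($h{\left(P \right)} = -4 + 8 = 4$)
$I{\left(O{\left(V,6 \right)},31 \right)} + h{\left(47 \right)} = 0 + 4 = 4$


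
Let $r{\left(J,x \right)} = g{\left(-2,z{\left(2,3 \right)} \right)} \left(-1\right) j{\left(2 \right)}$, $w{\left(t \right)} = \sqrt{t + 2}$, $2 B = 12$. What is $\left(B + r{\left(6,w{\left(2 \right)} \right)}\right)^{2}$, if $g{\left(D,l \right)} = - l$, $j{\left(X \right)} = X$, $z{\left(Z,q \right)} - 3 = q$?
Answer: $324$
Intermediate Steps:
$z{\left(Z,q \right)} = 3 + q$
$B = 6$ ($B = \frac{1}{2} \cdot 12 = 6$)
$w{\left(t \right)} = \sqrt{2 + t}$
$r{\left(J,x \right)} = 12$ ($r{\left(J,x \right)} = - (3 + 3) \left(-1\right) 2 = \left(-1\right) 6 \left(-1\right) 2 = \left(-6\right) \left(-1\right) 2 = 6 \cdot 2 = 12$)
$\left(B + r{\left(6,w{\left(2 \right)} \right)}\right)^{2} = \left(6 + 12\right)^{2} = 18^{2} = 324$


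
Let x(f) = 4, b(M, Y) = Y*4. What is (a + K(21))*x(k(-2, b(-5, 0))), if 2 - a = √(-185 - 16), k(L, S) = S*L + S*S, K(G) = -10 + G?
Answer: 52 - 4*I*√201 ≈ 52.0 - 56.71*I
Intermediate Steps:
b(M, Y) = 4*Y
k(L, S) = S² + L*S (k(L, S) = L*S + S² = S² + L*S)
a = 2 - I*√201 (a = 2 - √(-185 - 16) = 2 - √(-201) = 2 - I*√201 ≈ 2.0 - 14.177*I)
(a + K(21))*x(k(-2, b(-5, 0))) = ((2 - I*√201) + (-10 + 21))*4 = ((2 - I*√201) + 11)*4 = (13 - I*√201)*4 = 52 - 4*I*√201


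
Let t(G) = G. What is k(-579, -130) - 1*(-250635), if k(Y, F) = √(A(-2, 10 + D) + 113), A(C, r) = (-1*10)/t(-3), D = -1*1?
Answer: 250635 + √1047/3 ≈ 2.5065e+5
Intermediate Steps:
D = -1
A(C, r) = 10/3 (A(C, r) = -1*10/(-3) = -10*(-⅓) = 10/3)
k(Y, F) = √1047/3 (k(Y, F) = √(10/3 + 113) = √(349/3) = √1047/3)
k(-579, -130) - 1*(-250635) = √1047/3 - 1*(-250635) = √1047/3 + 250635 = 250635 + √1047/3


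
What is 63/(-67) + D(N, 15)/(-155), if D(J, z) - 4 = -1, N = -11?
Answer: -9966/10385 ≈ -0.95965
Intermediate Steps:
D(J, z) = 3 (D(J, z) = 4 - 1 = 3)
63/(-67) + D(N, 15)/(-155) = 63/(-67) + 3/(-155) = 63*(-1/67) + 3*(-1/155) = -63/67 - 3/155 = -9966/10385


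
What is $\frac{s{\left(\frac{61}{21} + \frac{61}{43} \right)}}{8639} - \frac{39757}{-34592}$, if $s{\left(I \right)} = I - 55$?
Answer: $\frac{308562068357}{269852780064} \approx 1.1434$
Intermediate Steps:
$s{\left(I \right)} = -55 + I$
$\frac{s{\left(\frac{61}{21} + \frac{61}{43} \right)}}{8639} - \frac{39757}{-34592} = \frac{-55 + \left(\frac{61}{21} + \frac{61}{43}\right)}{8639} - \frac{39757}{-34592} = \left(-55 + \left(61 \cdot \frac{1}{21} + 61 \cdot \frac{1}{43}\right)\right) \frac{1}{8639} - - \frac{39757}{34592} = \left(-55 + \left(\frac{61}{21} + \frac{61}{43}\right)\right) \frac{1}{8639} + \frac{39757}{34592} = \left(-55 + \frac{3904}{903}\right) \frac{1}{8639} + \frac{39757}{34592} = \left(- \frac{45761}{903}\right) \frac{1}{8639} + \frac{39757}{34592} = - \frac{45761}{7801017} + \frac{39757}{34592} = \frac{308562068357}{269852780064}$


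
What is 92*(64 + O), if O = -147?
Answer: -7636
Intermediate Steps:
92*(64 + O) = 92*(64 - 147) = 92*(-83) = -7636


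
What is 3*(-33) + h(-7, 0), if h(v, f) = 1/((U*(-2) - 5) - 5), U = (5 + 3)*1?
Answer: -2575/26 ≈ -99.038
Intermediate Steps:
U = 8 (U = 8*1 = 8)
h(v, f) = -1/26 (h(v, f) = 1/((8*(-2) - 5) - 5) = 1/((-16 - 5) - 5) = 1/(-21 - 5) = 1/(-26) = -1/26)
3*(-33) + h(-7, 0) = 3*(-33) - 1/26 = -99 - 1/26 = -2575/26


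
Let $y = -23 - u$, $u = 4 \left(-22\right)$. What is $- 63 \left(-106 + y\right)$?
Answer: $2583$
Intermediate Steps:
$u = -88$
$y = 65$ ($y = -23 - -88 = -23 + 88 = 65$)
$- 63 \left(-106 + y\right) = - 63 \left(-106 + 65\right) = \left(-63\right) \left(-41\right) = 2583$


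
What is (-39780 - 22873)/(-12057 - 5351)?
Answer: 62653/17408 ≈ 3.5991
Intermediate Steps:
(-39780 - 22873)/(-12057 - 5351) = -62653/(-17408) = -62653*(-1/17408) = 62653/17408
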